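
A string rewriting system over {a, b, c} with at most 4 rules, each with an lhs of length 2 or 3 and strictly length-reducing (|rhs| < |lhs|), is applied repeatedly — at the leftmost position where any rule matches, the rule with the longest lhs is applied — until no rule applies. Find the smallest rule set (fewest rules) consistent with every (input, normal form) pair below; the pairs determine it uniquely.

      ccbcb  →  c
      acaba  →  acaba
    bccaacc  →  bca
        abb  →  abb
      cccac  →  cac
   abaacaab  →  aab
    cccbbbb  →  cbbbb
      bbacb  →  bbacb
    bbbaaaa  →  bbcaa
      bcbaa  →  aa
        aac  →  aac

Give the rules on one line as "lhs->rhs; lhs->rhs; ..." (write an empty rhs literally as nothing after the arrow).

acc->; baa->c; bcb->; cc->c

  | ccbcb => cbcb => c
  | acaba
  | bccaacc => bcaacc => bca
  | abb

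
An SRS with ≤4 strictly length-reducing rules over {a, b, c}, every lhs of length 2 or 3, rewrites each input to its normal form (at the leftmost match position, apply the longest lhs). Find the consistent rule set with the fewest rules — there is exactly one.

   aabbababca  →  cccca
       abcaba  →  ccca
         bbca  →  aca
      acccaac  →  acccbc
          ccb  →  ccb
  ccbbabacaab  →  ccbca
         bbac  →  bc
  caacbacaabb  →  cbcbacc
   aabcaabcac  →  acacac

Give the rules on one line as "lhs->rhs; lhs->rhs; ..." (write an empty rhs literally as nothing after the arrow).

aa->b; ab->c; bb->a

  | aabbababca => bbbababca => abababca => cababca => ccabca => cccca
  | abcaba => ccaba => ccca
  | bbca => aca
  | acccaac => acccbc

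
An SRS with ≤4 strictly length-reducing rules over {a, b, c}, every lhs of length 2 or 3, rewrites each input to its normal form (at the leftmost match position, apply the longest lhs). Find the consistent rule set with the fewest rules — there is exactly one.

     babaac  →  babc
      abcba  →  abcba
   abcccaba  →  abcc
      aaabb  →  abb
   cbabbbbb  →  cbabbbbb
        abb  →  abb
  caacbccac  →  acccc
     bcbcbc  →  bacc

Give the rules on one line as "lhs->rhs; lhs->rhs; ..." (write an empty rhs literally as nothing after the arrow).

  | babaac => babc
  | abcba
  | abcccaba => abcccba => abcaca => abcca => abcc
  | aaabb => abb

aa->; ca->c; cbc->cc; ccb->ac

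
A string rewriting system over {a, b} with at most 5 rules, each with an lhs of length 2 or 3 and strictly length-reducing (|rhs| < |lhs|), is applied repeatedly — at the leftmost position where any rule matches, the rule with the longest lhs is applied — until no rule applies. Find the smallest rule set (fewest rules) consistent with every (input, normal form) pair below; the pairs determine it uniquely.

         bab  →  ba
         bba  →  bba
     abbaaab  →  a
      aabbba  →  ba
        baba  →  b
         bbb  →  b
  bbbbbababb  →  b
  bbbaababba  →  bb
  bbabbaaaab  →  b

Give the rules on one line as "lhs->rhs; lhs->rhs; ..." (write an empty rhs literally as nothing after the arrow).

aa->; aaa->; ab->a; bbb->b

  | bab => ba
  | bba
  | abbaaab => abaaab => aaaab => ab => a
  | aabbba => bbba => ba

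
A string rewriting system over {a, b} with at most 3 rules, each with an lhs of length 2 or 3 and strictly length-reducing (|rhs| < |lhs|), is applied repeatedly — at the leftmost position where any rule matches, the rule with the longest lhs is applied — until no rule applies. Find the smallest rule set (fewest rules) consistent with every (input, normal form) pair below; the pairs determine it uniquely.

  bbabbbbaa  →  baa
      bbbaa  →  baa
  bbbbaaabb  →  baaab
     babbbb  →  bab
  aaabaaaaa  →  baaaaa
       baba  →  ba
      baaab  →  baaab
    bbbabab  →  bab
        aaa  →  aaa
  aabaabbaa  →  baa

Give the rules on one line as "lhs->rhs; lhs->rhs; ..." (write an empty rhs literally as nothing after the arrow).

aba->ba; bb->b

  | bbabbbbaa => babbbbaa => babbbaa => babbaa => babaa => bbaa => baa
  | bbbaa => bbaa => baa
  | bbbbaaabb => bbbaaabb => bbaaabb => baaabb => baaab
  | babbbb => babbb => babb => bab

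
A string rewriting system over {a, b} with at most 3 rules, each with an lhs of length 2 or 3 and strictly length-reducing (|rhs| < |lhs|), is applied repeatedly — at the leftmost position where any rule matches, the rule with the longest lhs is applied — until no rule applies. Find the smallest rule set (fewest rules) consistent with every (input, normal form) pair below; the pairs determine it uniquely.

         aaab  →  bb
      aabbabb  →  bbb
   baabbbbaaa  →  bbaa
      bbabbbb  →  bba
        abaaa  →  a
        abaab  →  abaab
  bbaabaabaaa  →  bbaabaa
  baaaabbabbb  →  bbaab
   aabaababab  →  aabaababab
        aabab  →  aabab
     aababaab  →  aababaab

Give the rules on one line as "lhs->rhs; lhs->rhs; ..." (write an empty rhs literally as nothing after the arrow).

aaa->b; abb->a

  | aaab => bb
  | aabbabb => aaabb => bbb
  | baabbbbaaa => baabbaaa => baaaaa => bbaa
  | bbabbbb => bbabb => bba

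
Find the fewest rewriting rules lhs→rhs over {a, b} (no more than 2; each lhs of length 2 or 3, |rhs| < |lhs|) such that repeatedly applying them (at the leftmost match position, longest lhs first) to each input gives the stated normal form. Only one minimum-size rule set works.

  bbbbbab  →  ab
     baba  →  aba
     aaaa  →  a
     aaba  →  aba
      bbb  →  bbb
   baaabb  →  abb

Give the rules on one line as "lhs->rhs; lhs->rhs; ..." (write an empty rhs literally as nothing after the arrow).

  | bbbbbab => bbbbab => bbbab => bbab => bab => ab
  | baba => aba
  | aaaa => aaa => aa => a
  | aaba => aba

aa->a; bab->ab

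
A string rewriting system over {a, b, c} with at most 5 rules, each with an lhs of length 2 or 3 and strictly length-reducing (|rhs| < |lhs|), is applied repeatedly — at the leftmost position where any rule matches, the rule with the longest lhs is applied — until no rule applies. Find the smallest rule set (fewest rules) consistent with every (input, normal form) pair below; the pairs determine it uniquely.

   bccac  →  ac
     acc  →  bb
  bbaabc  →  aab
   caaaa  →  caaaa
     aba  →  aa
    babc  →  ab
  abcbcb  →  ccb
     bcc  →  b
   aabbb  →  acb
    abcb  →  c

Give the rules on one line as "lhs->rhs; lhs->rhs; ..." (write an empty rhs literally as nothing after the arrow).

  | bccac => bcac => bac => ac
  | acc => bb
  | bbaabc => baabc => aabc => aab
  | caaaa

abb->c; acc->bb; ba->a; bc->b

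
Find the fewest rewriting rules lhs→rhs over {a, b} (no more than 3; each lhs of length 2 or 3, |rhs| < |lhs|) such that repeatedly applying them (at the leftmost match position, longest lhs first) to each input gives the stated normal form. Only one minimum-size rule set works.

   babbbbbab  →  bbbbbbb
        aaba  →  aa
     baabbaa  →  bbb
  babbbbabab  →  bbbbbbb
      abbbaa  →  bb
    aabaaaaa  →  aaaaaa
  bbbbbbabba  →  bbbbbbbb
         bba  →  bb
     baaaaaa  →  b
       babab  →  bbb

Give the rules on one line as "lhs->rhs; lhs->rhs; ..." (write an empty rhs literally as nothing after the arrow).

ab->; ba->b

  | babbbbbab => bbbbbbab => bbbbbbb
  | aaba => aa
  | baabbaa => babbaa => bbbaa => bbba => bbb
  | babbbbabab => bbbbbabab => bbbbbbab => bbbbbbb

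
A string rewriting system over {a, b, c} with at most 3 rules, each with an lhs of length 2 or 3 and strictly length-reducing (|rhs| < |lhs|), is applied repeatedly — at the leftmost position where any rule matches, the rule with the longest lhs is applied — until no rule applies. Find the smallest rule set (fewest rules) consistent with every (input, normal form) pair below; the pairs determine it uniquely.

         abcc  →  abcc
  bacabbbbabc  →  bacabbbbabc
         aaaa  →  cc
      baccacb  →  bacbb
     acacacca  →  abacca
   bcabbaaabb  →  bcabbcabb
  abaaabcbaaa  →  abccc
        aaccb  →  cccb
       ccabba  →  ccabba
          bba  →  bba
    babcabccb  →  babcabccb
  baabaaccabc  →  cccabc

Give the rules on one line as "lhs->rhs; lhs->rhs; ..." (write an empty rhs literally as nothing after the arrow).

aa->c; bcb->; cac->b

  | abcc
  | bacabbbbabc
  | aaaa => caa => cc
  | baccacb => bacbb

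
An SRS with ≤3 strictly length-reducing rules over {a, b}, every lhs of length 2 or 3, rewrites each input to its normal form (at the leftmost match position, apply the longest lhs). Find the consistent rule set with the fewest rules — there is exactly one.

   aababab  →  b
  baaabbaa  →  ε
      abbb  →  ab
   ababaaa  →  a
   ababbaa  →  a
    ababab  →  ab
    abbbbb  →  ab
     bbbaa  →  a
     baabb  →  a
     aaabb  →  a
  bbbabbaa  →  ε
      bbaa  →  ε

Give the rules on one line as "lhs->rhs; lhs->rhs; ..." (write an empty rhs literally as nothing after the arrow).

aa->; ba->; bb->

  | aababab => babab => bab => b
  | baaabbaa => aabbaa => bbaa => aa => ε
  | abbb => ab
  | ababaaa => abaaa => aaa => a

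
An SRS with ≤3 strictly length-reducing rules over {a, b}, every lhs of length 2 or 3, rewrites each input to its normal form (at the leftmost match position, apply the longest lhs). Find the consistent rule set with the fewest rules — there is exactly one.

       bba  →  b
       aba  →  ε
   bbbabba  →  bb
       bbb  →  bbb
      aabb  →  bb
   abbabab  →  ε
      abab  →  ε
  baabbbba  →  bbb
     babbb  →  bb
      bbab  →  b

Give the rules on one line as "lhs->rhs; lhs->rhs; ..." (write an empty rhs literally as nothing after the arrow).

  | bba => b
  | aba => ba => ε
  | bbbabba => bbba => bb
  | bbb

ab->b; ba->; bab->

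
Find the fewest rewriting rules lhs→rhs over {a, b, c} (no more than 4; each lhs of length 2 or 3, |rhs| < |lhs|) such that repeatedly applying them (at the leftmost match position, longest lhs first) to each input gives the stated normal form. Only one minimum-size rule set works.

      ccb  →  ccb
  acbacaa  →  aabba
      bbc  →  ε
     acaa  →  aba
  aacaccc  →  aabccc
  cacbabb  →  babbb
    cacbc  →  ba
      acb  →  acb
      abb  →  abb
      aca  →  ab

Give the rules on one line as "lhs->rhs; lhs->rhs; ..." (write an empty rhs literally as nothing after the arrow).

  | ccb
  | acbacaa => aabcaa => aabba
  | bbc => ε
  | acaa => aba

bbc->; ca->b; cba->ab; cbc->a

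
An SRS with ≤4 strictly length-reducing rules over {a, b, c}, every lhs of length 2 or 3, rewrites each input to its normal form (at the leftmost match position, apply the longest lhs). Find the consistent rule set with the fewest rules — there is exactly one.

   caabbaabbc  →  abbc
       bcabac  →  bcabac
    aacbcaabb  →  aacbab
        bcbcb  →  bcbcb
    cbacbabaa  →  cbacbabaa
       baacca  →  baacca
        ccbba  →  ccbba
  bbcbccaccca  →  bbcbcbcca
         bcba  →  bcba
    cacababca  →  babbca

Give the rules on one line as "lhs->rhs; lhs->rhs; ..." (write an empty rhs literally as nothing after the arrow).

aab->a; abc->bc; caa->aa; cac->b

  | caabbaabbc => aabbaabbc => abaabbc => ababc => abbc
  | bcabac
  | aacbcaabb => aacbaabb => aacbab
  | bcbcb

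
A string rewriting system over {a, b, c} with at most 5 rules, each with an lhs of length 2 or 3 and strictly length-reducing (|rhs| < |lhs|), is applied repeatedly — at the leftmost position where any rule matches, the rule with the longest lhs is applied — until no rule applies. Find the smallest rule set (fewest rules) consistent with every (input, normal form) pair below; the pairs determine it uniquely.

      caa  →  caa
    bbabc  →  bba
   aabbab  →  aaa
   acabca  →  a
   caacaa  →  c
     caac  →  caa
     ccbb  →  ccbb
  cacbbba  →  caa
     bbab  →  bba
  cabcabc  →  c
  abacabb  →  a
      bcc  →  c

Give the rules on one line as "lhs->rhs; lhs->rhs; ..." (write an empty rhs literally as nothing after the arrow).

  | caa
  | bbabc => bbac => bba
  | aabbab => aabab => aaab => aaa
  | acabca => bcbca => bca => a

ab->a; ac->a; aca->bc; bc->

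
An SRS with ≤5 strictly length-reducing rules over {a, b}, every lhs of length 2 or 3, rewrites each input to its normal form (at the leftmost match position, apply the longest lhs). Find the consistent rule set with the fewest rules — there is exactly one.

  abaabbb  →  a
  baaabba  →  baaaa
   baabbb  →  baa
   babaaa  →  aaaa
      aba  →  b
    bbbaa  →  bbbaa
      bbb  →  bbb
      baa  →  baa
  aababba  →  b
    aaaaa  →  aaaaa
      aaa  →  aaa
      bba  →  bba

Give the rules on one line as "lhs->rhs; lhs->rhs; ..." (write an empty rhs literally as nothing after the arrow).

ab->a; aba->b; abb->a; bab->a

  | abaabbb => babbb => abb => a
  | baaabba => baaaa
  | baabbb => baab => baa
  | babaaa => aaaa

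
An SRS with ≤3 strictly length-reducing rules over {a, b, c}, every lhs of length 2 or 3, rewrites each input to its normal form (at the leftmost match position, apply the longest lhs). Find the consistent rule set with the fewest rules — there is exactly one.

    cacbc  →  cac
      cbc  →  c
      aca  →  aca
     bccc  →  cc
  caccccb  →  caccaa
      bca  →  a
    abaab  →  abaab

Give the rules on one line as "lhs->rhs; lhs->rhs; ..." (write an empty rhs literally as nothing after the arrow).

  | cacbc => cac
  | cbc => c
  | aca
  | bccc => cc

bc->; ccb->aa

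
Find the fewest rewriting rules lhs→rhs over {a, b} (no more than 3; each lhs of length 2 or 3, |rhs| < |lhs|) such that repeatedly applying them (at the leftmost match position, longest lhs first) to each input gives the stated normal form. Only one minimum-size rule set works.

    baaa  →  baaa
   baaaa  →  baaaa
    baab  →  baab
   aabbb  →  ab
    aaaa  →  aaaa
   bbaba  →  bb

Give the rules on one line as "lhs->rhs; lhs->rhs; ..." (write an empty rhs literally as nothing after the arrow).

aba->; abb->

  | baaa
  | baaaa
  | baab
  | aabbb => ab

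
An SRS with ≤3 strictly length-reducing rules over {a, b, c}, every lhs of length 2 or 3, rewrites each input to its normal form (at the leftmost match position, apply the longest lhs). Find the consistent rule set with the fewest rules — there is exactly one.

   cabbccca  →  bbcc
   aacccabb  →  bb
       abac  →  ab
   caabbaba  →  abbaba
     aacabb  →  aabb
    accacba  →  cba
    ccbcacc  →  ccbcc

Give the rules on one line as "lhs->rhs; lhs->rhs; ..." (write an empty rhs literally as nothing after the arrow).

ac->; ca->

  | cabbccca => bbccca => bbcc
  | aacccabb => accabb => cabb => bb
  | abac => ab
  | caabbaba => abbaba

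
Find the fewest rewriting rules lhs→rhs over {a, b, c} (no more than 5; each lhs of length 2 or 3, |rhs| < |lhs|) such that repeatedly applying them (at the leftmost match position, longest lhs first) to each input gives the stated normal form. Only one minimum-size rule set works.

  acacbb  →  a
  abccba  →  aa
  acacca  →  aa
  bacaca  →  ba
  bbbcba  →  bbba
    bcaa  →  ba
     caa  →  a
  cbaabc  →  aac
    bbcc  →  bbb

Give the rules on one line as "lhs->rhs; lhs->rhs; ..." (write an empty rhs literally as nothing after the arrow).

  | acacbb => acbb => ab => a
  | abccba => accba => abba => aba => aa
  | acacca => acca => aba => aa
  | bacaca => baca => ba

ab->a; ca->; cb->; cc->b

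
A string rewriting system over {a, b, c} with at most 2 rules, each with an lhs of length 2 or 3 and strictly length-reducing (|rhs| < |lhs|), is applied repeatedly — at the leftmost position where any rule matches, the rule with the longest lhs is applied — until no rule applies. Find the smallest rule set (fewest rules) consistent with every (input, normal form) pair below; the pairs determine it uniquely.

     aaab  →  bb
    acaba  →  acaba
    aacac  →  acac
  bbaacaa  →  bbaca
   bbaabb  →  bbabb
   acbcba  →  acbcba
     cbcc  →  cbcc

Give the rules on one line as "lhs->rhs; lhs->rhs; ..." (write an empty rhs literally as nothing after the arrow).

aa->a; aaa->b

  | aaab => bb
  | acaba
  | aacac => acac
  | bbaacaa => bbacaa => bbaca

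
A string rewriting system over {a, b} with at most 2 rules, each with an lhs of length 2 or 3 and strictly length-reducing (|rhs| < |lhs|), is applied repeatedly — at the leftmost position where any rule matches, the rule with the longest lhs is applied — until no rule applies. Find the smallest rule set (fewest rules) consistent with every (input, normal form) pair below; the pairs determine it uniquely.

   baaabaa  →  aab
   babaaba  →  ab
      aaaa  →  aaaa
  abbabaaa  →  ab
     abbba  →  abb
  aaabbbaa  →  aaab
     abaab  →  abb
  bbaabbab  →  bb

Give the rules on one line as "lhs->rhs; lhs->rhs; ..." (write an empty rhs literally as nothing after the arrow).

  | baaabaa => aabaa => aaba => aab
  | babaaba => baaba => aba => ab
  | aaaa
  | abbabaaa => abbaaa => abaa => aba => ab

aba->ab; ba->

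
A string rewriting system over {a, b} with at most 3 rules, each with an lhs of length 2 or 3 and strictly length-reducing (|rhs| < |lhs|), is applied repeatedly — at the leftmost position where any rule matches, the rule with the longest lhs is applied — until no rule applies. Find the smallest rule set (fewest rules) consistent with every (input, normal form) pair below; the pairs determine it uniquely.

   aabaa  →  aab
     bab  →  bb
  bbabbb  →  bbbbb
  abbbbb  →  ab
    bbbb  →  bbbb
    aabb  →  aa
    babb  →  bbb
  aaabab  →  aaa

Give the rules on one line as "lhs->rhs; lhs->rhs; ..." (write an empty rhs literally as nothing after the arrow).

  | aabaa => aaba => aab
  | bab => bb
  | bbabbb => bbbbb
  | abbbbb => abbb => ab

abb->a; ba->b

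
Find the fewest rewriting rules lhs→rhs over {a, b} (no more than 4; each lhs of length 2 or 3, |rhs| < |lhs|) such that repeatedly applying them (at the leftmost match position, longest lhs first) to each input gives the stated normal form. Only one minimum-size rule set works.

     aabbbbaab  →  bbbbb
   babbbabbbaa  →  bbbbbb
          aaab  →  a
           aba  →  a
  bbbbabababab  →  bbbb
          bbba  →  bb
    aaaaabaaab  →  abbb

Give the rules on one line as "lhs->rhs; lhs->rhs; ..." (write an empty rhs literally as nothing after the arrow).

aab->ba; ba->; baa->bb

  | aabbbbaab => babbbaab => bbbaab => bbbbb
  | babbbabbbaa => bbbabbbaa => bbbbbaa => bbbbbb
  | aaab => aba => a
  | aba => a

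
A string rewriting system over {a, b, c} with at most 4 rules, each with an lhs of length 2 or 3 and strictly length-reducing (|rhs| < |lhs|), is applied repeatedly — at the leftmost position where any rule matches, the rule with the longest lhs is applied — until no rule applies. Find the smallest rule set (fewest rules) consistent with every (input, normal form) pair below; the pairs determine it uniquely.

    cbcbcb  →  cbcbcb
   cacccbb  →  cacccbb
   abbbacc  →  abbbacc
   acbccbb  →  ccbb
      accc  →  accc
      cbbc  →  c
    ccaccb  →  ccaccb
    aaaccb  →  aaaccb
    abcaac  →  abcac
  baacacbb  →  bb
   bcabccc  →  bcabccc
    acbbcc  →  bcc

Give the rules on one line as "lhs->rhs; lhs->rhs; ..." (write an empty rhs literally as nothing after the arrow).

  | cbcbcb
  | cacccbb
  | abbbacc
  | acbccbb => ccbb

aca->; acb->; bbc->; caa->ca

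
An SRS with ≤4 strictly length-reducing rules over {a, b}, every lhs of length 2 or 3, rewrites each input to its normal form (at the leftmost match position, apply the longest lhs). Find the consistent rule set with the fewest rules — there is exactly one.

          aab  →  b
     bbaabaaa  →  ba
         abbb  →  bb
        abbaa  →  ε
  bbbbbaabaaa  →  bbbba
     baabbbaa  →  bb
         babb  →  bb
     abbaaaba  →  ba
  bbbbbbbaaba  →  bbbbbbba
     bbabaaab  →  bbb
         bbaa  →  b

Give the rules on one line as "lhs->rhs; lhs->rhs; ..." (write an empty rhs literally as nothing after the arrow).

ab->b; abb->b; baa->

  | aab => ab => b
  | bbaabaaa => bbaaa => ba
  | abbb => bb
  | abbaa => baa => ε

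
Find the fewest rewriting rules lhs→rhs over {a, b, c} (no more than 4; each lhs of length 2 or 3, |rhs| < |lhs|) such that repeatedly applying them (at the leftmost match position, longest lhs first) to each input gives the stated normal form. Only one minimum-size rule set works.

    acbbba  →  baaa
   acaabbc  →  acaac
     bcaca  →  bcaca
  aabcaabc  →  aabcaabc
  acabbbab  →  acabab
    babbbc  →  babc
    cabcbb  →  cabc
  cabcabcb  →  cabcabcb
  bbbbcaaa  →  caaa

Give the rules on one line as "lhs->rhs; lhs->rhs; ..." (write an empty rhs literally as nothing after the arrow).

acb->ba; bb->; bba->aa

  | acbbba => babba => baaa
  | acaabbc => acaac
  | bcaca
  | aabcaabc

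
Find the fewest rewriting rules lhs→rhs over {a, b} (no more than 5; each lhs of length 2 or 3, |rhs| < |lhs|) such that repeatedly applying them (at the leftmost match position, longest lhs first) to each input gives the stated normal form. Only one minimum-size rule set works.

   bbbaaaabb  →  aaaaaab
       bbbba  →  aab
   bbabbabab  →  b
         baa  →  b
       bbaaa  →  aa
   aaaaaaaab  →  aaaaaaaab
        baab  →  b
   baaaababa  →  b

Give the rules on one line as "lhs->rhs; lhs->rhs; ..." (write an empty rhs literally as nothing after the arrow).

ba->b; bb->b; bba->; bbb->aa

  | bbbaaaabb => aaaaaabb => aaaaaab
  | bbbba => aaba => aab
  | bbabbabab => bbabab => bab => bb => b
  | baa => ba => b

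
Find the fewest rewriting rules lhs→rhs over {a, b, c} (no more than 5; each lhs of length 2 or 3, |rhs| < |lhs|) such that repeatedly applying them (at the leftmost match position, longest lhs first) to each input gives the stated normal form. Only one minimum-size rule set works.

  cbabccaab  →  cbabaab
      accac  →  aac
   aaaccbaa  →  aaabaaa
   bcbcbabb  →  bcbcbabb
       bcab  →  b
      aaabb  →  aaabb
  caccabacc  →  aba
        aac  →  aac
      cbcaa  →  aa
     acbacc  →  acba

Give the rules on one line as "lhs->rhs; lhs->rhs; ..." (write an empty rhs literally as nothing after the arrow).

bca->ca; ca->; cc->; ccb->ba

  | cbabccaab => cbabaab
  | accac => aac
  | aaaccbaa => aaabaaa
  | bcbcbabb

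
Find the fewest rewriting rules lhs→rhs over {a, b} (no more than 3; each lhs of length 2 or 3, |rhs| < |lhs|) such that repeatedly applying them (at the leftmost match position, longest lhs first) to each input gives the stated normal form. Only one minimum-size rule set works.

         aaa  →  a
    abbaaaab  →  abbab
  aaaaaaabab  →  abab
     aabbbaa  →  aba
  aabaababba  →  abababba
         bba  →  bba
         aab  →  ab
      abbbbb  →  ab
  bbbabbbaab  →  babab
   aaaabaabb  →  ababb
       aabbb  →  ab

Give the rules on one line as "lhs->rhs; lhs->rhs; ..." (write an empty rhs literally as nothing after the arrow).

  | aaa => aa => a
  | abbaaaab => abbaaab => abbaab => abbab
  | aaaaaaabab => aaaaaabab => aaaaabab => aaaabab => aaabab => aabab => abab
  | aabbbaa => abbbaa => abaa => aba

aa->a; bbb->b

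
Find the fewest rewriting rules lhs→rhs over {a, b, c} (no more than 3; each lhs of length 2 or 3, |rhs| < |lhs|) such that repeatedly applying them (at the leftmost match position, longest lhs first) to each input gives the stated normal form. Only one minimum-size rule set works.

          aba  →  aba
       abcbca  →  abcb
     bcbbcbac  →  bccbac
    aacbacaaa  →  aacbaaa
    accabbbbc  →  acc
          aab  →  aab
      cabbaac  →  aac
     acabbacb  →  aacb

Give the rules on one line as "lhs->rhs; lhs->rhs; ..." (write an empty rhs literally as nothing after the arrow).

bb->; ca->

  | aba
  | abcbca => abcb
  | bcbbcbac => bccbac
  | aacbacaaa => aacbaaa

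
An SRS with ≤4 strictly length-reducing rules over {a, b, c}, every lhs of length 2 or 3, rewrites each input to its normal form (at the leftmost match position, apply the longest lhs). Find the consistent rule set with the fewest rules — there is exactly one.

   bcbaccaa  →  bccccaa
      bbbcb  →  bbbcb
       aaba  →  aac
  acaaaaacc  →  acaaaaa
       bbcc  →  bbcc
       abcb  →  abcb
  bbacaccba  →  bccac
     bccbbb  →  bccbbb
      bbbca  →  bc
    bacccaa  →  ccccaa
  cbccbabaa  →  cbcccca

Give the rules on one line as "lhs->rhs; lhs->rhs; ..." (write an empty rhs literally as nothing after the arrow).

acc->a; ba->c; bca->a

  | bcbaccaa => bccccaa
  | bbbcb
  | aaba => aac
  | acaaaaacc => acaaaaa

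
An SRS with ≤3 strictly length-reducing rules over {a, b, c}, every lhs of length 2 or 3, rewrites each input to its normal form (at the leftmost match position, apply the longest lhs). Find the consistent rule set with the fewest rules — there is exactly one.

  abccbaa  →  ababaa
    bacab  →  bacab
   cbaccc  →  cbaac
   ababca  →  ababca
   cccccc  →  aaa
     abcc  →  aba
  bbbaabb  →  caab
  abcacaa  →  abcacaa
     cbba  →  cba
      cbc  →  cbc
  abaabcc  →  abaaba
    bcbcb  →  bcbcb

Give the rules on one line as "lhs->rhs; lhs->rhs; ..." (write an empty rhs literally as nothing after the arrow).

  | abccbaa => ababaa
  | bacab
  | cbaccc => cbaac
  | ababca

bb->b; bbb->c; cc->a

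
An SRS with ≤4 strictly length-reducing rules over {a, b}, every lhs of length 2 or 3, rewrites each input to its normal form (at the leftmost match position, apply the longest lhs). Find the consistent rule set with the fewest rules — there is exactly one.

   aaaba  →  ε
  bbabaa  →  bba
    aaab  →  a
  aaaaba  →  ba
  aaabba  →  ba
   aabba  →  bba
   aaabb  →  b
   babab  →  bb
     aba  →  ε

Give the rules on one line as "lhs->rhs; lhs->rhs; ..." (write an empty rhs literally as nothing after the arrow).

aa->; ab->a; abb->b

  | aaaba => aba => aa => ε
  | bbabaa => bbaaa => bba
  | aaab => ab => a
  | aaaaba => aaba => ba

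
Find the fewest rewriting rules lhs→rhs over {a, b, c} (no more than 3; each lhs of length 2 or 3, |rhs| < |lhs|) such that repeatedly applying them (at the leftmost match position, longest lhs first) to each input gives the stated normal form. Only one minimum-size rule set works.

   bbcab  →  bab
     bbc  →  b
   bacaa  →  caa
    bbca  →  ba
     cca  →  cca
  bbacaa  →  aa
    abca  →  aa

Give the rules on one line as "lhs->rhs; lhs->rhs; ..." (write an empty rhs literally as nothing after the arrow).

  | bbcab => bab
  | bbc => b
  | bacaa => caa
  | bbca => ba

bac->c; bc->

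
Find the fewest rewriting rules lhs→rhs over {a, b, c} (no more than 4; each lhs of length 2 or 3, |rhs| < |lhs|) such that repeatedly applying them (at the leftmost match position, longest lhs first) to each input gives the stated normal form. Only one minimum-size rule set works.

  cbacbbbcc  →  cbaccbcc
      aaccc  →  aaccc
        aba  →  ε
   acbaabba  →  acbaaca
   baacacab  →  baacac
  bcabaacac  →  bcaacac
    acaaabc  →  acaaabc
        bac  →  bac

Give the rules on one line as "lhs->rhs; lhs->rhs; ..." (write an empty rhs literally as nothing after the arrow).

aba->; bb->c; cab->c

  | cbacbbbcc => cbaccbcc
  | aaccc
  | aba => ε
  | acbaabba => acbaaca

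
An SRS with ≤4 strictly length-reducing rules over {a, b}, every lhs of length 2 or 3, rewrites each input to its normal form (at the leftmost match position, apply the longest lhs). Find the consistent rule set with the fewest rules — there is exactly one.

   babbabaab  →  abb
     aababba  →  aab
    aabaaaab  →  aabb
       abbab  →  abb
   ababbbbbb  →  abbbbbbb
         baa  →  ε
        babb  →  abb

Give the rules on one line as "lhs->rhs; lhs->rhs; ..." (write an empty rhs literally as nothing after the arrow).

  | babbabaab => abbabaab => ababaab => abbaab => abb
  | aababba => aabbba => aabba => aaba => aab
  | aabaaaab => aabaaab => aabaab => aabab => aabb
  | abbab => abab => abb

aba->ab; ba->a; baa->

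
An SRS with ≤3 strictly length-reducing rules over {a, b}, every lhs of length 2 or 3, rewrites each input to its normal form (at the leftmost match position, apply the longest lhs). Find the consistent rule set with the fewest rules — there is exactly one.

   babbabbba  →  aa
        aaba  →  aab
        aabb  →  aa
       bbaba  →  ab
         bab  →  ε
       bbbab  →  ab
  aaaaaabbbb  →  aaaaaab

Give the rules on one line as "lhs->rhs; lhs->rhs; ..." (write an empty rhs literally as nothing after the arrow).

  | babbabbba => bbbabbba => abbba => aa
  | aaba => aab
  | aabb => aa
  | bbaba => aba => ab

ba->b; bb->; bbb->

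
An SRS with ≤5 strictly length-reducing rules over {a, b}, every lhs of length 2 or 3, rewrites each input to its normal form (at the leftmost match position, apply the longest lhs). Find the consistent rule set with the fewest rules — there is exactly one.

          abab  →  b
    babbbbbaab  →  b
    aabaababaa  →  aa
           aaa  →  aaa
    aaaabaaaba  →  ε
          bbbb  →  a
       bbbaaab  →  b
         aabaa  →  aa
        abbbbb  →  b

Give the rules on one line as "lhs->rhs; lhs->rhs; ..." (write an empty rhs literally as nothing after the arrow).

  | abab => bab => b
  | babbbbbaab => bbbbbaab => abbbaab => bbbaab => abaab => baab => aab => ab => b
  | aabaababaa => abaababaa => baababaa => aababaa => ababaa => babaa => baa => aa
  | aaa

ab->b; ba->; baa->aa; bb->a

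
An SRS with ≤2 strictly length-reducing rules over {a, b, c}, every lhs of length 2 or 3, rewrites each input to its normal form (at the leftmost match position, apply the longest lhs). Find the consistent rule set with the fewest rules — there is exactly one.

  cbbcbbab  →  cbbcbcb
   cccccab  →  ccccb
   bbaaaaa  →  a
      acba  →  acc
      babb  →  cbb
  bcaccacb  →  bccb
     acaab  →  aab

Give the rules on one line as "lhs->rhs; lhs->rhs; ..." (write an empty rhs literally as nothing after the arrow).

  | cbbcbbab => cbbcbcb
  | cccccab => ccccb
  | bbaaaaa => bcaaaa => baaa => caa => a
  | acba => acc

ba->c; ca->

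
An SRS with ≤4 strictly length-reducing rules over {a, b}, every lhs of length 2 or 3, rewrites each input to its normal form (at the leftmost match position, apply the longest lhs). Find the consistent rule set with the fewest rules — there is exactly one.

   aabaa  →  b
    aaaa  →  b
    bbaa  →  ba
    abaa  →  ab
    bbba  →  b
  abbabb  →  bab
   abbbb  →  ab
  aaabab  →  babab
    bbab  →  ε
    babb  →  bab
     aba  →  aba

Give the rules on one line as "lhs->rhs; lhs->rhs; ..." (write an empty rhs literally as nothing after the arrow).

aa->b; aab->; bb->b; bba->aa

  | aabaa => aa => b
  | aaaa => baa => bb => b
  | bbaa => aaa => ba
  | abaa => abb => ab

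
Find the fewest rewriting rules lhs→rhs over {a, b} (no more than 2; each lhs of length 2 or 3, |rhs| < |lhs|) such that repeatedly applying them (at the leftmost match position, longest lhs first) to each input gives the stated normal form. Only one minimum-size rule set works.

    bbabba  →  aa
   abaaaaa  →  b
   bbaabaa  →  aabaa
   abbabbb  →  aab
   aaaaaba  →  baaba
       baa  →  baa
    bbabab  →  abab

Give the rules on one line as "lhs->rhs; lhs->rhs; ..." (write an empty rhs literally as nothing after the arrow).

  | bbabba => abba => aa
  | abaaaaa => abbaa => aaa => b
  | bbaabaa => aabaa
  | abbabbb => aabbb => aab

aaa->b; bb->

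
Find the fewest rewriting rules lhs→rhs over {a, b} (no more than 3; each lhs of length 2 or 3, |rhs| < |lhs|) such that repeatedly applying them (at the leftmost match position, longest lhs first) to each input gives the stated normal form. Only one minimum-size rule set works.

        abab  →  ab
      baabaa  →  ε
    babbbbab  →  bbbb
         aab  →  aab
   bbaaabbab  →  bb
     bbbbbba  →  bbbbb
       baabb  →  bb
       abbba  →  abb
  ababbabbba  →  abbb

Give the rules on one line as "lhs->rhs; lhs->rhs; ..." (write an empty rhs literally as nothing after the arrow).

  | abab => ab
  | baabaa => baa => ε
  | babbbbab => bbbbab => bbbb
  | aab

ba->; baa->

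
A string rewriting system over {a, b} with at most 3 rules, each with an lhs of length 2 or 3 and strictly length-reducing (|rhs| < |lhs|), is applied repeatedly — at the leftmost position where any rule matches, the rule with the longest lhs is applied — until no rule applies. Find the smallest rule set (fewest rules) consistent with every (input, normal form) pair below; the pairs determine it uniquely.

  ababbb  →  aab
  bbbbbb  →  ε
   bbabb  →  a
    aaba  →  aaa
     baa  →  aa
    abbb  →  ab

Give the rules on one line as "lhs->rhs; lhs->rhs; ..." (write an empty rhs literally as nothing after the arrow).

  | ababbb => aabbb => aab
  | bbbbbb => bbbb => bb => ε
  | bbabb => abb => a
  | aaba => aaa

ba->a; bb->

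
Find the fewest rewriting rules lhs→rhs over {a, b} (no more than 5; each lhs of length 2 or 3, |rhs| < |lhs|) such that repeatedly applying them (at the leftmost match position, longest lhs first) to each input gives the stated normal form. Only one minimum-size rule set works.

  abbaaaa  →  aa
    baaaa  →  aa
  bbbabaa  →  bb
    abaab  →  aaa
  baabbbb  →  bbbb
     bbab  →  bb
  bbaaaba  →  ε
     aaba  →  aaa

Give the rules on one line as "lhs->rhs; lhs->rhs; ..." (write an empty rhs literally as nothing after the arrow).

ab->a; abb->b; ba->; baa->

  | abbaaaa => baaaa => aa
  | baaaa => aa
  | bbbabaa => bbbaa => bb
  | abaab => aaab => aaa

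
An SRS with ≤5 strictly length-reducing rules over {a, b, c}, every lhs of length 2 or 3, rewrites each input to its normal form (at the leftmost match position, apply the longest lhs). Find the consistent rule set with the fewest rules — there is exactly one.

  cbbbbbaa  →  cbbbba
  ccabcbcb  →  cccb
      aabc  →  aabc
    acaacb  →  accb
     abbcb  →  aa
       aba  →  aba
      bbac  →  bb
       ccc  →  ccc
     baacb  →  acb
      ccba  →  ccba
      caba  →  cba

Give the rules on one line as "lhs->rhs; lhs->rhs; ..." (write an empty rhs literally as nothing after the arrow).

baa->a; bac->b; bcb->aa; ca->c

  | cbbbbbaa => cbbbba
  | ccabcbcb => ccbcbcb => ccaacb => ccacb => cccb
  | aabc
  | acaacb => acacb => accb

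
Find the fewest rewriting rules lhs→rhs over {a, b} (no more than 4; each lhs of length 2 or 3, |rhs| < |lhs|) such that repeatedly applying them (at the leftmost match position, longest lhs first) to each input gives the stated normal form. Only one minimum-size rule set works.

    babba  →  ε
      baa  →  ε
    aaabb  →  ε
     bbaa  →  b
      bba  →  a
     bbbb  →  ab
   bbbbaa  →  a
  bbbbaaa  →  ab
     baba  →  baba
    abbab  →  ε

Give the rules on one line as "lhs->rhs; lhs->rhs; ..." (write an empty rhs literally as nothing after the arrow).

  | babba => baa => bb => ε
  | baa => bb => ε
  | aaabb => bb => ε
  | bbaa => aa => b

aa->b; aaa->; bb->; bbb->a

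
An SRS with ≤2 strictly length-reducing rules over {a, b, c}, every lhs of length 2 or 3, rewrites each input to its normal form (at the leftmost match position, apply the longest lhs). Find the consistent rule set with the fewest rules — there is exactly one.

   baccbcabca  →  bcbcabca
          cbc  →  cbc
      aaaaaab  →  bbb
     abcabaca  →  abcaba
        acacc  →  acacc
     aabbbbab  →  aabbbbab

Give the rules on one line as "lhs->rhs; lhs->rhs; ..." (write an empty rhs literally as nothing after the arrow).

  | baccbcabca => bcbcabca
  | cbc
  | aaaaaab => baaab => bbb
  | abcabaca => abcaba

aaa->b; bac->b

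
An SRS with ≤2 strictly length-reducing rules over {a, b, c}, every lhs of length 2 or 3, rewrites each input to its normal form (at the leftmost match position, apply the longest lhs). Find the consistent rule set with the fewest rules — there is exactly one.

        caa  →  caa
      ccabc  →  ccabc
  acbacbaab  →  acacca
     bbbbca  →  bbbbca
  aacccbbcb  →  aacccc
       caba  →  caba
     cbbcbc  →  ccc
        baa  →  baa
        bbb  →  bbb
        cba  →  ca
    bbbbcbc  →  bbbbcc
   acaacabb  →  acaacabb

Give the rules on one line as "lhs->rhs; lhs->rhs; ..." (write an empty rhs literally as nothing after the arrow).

  | caa
  | ccabc
  | acbacbaab => acacbaab => acacaab => acacca
  | bbbbca

aab->ca; cb->c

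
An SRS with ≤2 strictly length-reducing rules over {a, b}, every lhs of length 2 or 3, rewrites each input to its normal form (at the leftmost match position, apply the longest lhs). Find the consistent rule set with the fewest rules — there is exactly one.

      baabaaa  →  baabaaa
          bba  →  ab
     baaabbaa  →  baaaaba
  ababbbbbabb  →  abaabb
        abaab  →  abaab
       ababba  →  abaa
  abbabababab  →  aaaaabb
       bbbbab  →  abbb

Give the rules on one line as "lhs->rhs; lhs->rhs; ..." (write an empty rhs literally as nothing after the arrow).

bab->ba; bba->ab

  | baabaaa
  | bba => ab
  | baaabbaa => baaaaba
  | ababbbbbabb => ababbbbabb => ababbbabb => ababbabb => abababb => abaabb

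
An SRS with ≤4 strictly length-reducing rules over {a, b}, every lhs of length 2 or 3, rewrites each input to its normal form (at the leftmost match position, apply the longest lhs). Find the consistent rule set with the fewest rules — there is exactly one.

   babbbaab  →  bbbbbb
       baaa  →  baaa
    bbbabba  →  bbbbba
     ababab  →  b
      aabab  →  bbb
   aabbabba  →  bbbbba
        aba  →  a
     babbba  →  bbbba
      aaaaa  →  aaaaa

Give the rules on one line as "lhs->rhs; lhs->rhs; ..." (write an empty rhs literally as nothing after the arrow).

aab->bb; ab->b; aba->a

  | babbbaab => bbbbaab => bbbbbb
  | baaa
  | bbbabba => bbbbba
  | ababab => abab => ab => b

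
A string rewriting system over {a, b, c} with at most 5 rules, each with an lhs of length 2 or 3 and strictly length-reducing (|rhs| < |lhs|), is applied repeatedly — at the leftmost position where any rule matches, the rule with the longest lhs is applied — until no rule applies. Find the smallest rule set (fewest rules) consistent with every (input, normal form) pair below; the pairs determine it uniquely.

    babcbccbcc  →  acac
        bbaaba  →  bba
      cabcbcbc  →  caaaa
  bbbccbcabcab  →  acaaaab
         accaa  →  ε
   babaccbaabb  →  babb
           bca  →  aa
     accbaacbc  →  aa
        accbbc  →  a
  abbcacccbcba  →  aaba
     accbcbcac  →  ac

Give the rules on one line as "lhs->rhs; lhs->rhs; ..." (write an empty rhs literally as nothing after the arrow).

acc->b; baa->; bbb->b; bc->a

  | babcbccbcc => baabccbcc => bccbcc => acbcc => acac
  | bbaaba => bba
  | cabcbcbc => caabcbc => caaabc => caaaa
  | bbbccbcabcab => bccbcabcab => acbcabcab => acaabcab => acaaaab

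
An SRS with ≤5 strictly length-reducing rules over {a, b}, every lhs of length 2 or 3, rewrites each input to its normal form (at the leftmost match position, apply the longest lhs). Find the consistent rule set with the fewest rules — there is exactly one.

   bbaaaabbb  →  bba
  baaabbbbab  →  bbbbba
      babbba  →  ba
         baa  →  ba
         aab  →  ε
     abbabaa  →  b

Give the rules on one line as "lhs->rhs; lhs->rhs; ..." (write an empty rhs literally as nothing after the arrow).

aa->a; aaa->; ab->; bab->ba

  | bbaaaabbb => bbabbb => bbabb => bbab => bba
  | baaabbbbab => bbbbbab => bbbbba
  | babbba => babba => baba => baa => ba
  | baa => ba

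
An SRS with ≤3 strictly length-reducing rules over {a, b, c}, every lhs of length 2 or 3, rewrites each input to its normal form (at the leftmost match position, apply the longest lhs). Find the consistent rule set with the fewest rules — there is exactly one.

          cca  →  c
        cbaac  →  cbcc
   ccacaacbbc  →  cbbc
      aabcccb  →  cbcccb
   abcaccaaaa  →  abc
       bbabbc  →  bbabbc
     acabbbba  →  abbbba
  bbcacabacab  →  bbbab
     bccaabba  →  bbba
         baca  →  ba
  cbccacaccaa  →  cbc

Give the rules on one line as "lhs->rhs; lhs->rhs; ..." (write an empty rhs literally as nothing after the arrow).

  | cca => c
  | cbaac => cbcc
  | ccacaacbbc => ccaacbbc => cacbbc => cbbc
  | aabcccb => cbcccb

aa->c; ca->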